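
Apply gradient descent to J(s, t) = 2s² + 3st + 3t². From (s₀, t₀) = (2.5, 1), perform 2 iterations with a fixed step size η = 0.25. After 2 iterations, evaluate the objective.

∇J = (4s + 3t, 3s + 6t)
(s₁, t₁) = (2.5, 1) − 0.25·(13, 13.5) = (-0.75, -2.375)
(s₂, t₂) = (-0.75, -2.375) − 0.25·(-10.125, -16.5) = (1.78125, 1.75)
J(1.78125, 1.75) = 24.884765625

24.884765625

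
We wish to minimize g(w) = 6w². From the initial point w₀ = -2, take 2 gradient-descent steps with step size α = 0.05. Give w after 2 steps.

-0.32

g′(w) = 12w
w₁ = -2 − 0.05·(-24) = -0.8
w₂ = -0.8 − 0.05·(-9.6) = -0.32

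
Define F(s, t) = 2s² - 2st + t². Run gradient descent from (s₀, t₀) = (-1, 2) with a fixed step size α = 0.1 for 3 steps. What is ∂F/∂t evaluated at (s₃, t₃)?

1.168

∇F = (4s - 2t, -2s + 2t)
(s₁, t₁) = (-1, 2) − 0.1·(-8, 6) = (-0.2, 1.4)
(s₂, t₂) = (-0.2, 1.4) − 0.1·(-3.6, 3.2) = (0.16, 1.08)
(s₃, t₃) = (0.16, 1.08) − 0.1·(-1.52, 1.84) = (0.312, 0.896)
∂F/∂t at (0.312, 0.896) = 1.168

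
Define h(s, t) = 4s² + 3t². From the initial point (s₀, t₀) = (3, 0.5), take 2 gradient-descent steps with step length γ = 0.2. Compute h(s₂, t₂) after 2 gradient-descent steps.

4.6668

∇h = (8s, 6t)
Step 1: at (3, 0.5), ∇h = (24, 3) → (3, 0.5) − 0.2·(24, 3) = (-1.8, -0.1)
Step 2: at (-1.8, -0.1), ∇h = (-14.4, -0.6) → (-1.8, -0.1) − 0.2·(-14.4, -0.6) = (1.08, 0.02)
h(1.08, 0.02) = 4.6668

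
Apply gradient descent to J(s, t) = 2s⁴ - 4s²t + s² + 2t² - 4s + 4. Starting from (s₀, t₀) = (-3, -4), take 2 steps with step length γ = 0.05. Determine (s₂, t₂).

(-894.5824, 33.202)

∇J = (8s³ - 8st + 2s - 4, -4s² + 4t)
Step 1: at (-3, -4), ∇J = (-322, -52) → (-3, -4) − 0.05·(-322, -52) = (13.1, -1.4)
Step 2: at (13.1, -1.4), ∇J = (18153.648, -692.04) → (13.1, -1.4) − 0.05·(18153.648, -692.04) = (-894.5824, 33.202)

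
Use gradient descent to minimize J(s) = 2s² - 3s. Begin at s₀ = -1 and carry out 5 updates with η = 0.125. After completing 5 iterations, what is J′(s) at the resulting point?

J′(s) = 4s - 3
Step 1: J′(-1) = -7; s₁ = -1 − 0.125·(-7) = -0.125
Step 2: J′(-0.125) = -3.5; s₂ = -0.125 − 0.125·(-3.5) = 0.3125
Step 3: J′(0.3125) = -1.75; s₃ = 0.3125 − 0.125·(-1.75) = 0.53125
Step 4: J′(0.53125) = -0.875; s₄ = 0.53125 − 0.125·(-0.875) = 0.640625
Step 5: J′(0.640625) = -0.4375; s₅ = 0.640625 − 0.125·(-0.4375) = 0.6953125
J′(s) at (0.6953125) = -0.21875

-0.21875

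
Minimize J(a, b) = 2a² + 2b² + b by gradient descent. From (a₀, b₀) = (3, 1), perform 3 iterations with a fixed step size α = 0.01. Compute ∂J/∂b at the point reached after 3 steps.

∇J = (4a, 4b + 1)
Step 1: at (3, 1), ∇J = (12, 5) → (3, 1) − 0.01·(12, 5) = (2.88, 0.95)
Step 2: at (2.88, 0.95), ∇J = (11.52, 4.8) → (2.88, 0.95) − 0.01·(11.52, 4.8) = (2.7648, 0.902)
Step 3: at (2.7648, 0.902), ∇J = (11.0592, 4.608) → (2.7648, 0.902) − 0.01·(11.0592, 4.608) = (2.654208, 0.85592)
∂J/∂b at (2.654208, 0.85592) = 4.42368

4.42368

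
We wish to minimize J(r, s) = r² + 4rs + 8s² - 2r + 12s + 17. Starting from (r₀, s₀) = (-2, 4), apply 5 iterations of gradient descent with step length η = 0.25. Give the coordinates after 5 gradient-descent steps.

∇J = (2r + 4s - 2, 4r + 16s + 12)
(r₁, s₁) = (-2, 4) − 0.25·(10, 68) = (-4.5, -13)
(r₂, s₂) = (-4.5, -13) − 0.25·(-63, -214) = (11.25, 40.5)
(r₃, s₃) = (11.25, 40.5) − 0.25·(182.5, 705) = (-34.375, -135.75)
(r₄, s₄) = (-34.375, -135.75) − 0.25·(-613.75, -2297.5) = (119.0625, 438.625)
(r₅, s₅) = (119.0625, 438.625) − 0.25·(1990.625, 7506.25) = (-378.59375, -1437.9375)

(-378.59375, -1437.9375)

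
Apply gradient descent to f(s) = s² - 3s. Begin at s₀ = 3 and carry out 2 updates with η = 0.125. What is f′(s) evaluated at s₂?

1.6875

f′(s) = 2s - 3
s₁ = 3 − 0.125·3 = 2.625
s₂ = 2.625 − 0.125·2.25 = 2.34375
f′(s) at (2.34375) = 1.6875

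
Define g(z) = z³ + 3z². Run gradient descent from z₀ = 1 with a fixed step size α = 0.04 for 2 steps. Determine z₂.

g′(z) = 3z² + 6z
Step 1: g′(1) = 9; z₁ = 1 − 0.04·9 = 0.64
Step 2: g′(0.64) = 5.0688; z₂ = 0.64 − 0.04·5.0688 = 0.437248

0.437248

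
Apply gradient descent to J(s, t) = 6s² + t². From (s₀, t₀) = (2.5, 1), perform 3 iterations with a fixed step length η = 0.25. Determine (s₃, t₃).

(-20, 0.125)

∇J = (12s, 2t)
(s₁, t₁) = (2.5, 1) − 0.25·(30, 2) = (-5, 0.5)
(s₂, t₂) = (-5, 0.5) − 0.25·(-60, 1) = (10, 0.25)
(s₃, t₃) = (10, 0.25) − 0.25·(120, 0.5) = (-20, 0.125)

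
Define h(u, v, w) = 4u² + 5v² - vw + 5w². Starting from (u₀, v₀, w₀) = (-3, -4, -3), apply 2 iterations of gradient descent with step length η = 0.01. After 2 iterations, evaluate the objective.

∇h = (8u, 10v - w, -v + 10w)
(u₁, v₁, w₁) = (-3, -4, -3) − 0.01·(-24, -37, -26) = (-2.76, -3.63, -2.74)
(u₂, v₂, w₂) = (-2.76, -3.63, -2.74) − 0.01·(-22.08, -33.56, -23.77) = (-2.5392, -3.2944, -2.5023)
h(-2.5392, -3.2944, -2.5023) = 103.11945269

103.11945269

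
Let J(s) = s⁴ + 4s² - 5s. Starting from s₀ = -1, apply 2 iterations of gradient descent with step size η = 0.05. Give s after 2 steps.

0.160675

J′(s) = 4s³ + 8s - 5
Step 1: J′(-1) = -17; s₁ = -1 − 0.05·(-17) = -0.15
Step 2: J′(-0.15) = -6.2135; s₂ = -0.15 − 0.05·(-6.2135) = 0.160675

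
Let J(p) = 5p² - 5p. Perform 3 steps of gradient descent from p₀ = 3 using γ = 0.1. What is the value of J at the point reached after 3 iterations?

J′(p) = 10p - 5
p₁ = 3 − 0.1·25 = 0.5
p₂ = 0.5 − 0.1·0 = 0.5
p₃ = 0.5 − 0.1·0 = 0.5
J(0.5) = -1.25

-1.25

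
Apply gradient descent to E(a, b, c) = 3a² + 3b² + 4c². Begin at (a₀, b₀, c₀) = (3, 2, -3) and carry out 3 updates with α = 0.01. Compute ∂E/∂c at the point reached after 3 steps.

-18.688512

∇E = (6a, 6b, 8c)
(a₁, b₁, c₁) = (3, 2, -3) − 0.01·(18, 12, -24) = (2.82, 1.88, -2.76)
(a₂, b₂, c₂) = (2.82, 1.88, -2.76) − 0.01·(16.92, 11.28, -22.08) = (2.6508, 1.7672, -2.5392)
(a₃, b₃, c₃) = (2.6508, 1.7672, -2.5392) − 0.01·(15.9048, 10.6032, -20.3136) = (2.491752, 1.661168, -2.336064)
∂E/∂c at (2.491752, 1.661168, -2.336064) = -18.688512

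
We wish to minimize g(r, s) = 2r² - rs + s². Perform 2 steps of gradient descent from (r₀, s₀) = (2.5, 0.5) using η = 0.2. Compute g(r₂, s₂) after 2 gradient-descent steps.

0.3488

∇g = (4r - s, -r + 2s)
Step 1: at (2.5, 0.5), ∇g = (9.5, -1.5) → (2.5, 0.5) − 0.2·(9.5, -1.5) = (0.6, 0.8)
Step 2: at (0.6, 0.8), ∇g = (1.6, 1) → (0.6, 0.8) − 0.2·(1.6, 1) = (0.28, 0.6)
g(0.28, 0.6) = 0.3488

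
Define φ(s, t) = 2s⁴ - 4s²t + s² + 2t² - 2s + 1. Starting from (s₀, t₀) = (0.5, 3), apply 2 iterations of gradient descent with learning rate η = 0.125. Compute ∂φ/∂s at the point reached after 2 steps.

-156.5

∇φ = (8s³ - 8st + 2s - 2, -4s² + 4t)
Step 1: at (0.5, 3), ∇φ = (-12, 11) → (0.5, 3) − 0.125·(-12, 11) = (2, 1.625)
Step 2: at (2, 1.625), ∇φ = (40, -9.5) → (2, 1.625) − 0.125·(40, -9.5) = (-3, 2.8125)
∂φ/∂s at (-3, 2.8125) = -156.5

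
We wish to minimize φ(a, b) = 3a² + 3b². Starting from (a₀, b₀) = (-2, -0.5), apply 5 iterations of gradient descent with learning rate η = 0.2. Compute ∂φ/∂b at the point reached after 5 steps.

0.00096

∇φ = (6a, 6b)
Step 1: at (-2, -0.5), ∇φ = (-12, -3) → (-2, -0.5) − 0.2·(-12, -3) = (0.4, 0.1)
Step 2: at (0.4, 0.1), ∇φ = (2.4, 0.6) → (0.4, 0.1) − 0.2·(2.4, 0.6) = (-0.08, -0.02)
Step 3: at (-0.08, -0.02), ∇φ = (-0.48, -0.12) → (-0.08, -0.02) − 0.2·(-0.48, -0.12) = (0.016, 0.004)
Step 4: at (0.016, 0.004), ∇φ = (0.096, 0.024) → (0.016, 0.004) − 0.2·(0.096, 0.024) = (-0.0032, -0.0008)
Step 5: at (-0.0032, -0.0008), ∇φ = (-0.0192, -0.0048) → (-0.0032, -0.0008) − 0.2·(-0.0192, -0.0048) = (0.00064, 0.00016)
∂φ/∂b at (0.00064, 0.00016) = 0.00096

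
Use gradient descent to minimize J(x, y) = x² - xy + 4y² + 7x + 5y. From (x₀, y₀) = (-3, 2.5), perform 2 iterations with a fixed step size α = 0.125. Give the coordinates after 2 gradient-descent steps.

∇J = (2x - y + 7, -x + 8y + 5)
(x₁, y₁) = (-3, 2.5) − 0.125·(-1.5, 28) = (-2.8125, -1)
(x₂, y₂) = (-2.8125, -1) − 0.125·(2.375, -0.1875) = (-3.109375, -0.9765625)

(-3.109375, -0.9765625)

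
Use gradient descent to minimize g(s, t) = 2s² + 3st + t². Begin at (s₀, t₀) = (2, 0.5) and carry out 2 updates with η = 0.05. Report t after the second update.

∇g = (4s + 3t, 3s + 2t)
Step 1: at (2, 0.5), ∇g = (9.5, 7) → (2, 0.5) − 0.05·(9.5, 7) = (1.525, 0.15)
Step 2: at (1.525, 0.15), ∇g = (6.55, 4.875) → (1.525, 0.15) − 0.05·(6.55, 4.875) = (1.1975, -0.09375)
t = -0.09375

-0.09375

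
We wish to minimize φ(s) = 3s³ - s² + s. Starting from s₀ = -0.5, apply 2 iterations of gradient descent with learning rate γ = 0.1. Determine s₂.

φ′(s) = 9s² - 2s + 1
s₁ = -0.5 − 0.1·4.25 = -0.925
s₂ = -0.925 − 0.1·10.550625 = -1.9800625

-1.9800625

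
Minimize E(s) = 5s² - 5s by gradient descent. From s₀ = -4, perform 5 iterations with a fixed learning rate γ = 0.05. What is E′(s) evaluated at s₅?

-1.40625

E′(s) = 10s - 5
s₁ = -4 − 0.05·(-45) = -1.75
s₂ = -1.75 − 0.05·(-22.5) = -0.625
s₃ = -0.625 − 0.05·(-11.25) = -0.0625
s₄ = -0.0625 − 0.05·(-5.625) = 0.21875
s₅ = 0.21875 − 0.05·(-2.8125) = 0.359375
E′(s) at (0.359375) = -1.40625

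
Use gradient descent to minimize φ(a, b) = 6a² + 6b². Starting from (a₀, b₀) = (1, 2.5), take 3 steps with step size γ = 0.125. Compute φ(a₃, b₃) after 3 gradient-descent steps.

0.6796875

∇φ = (12a, 12b)
Step 1: at (1, 2.5), ∇φ = (12, 30) → (1, 2.5) − 0.125·(12, 30) = (-0.5, -1.25)
Step 2: at (-0.5, -1.25), ∇φ = (-6, -15) → (-0.5, -1.25) − 0.125·(-6, -15) = (0.25, 0.625)
Step 3: at (0.25, 0.625), ∇φ = (3, 7.5) → (0.25, 0.625) − 0.125·(3, 7.5) = (-0.125, -0.3125)
φ(-0.125, -0.3125) = 0.6796875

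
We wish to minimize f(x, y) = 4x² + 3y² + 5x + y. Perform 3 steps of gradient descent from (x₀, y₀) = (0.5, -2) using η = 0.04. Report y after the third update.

-0.971456

∇f = (8x + 5, 6y + 1)
Step 1: at (0.5, -2), ∇f = (9, -11) → (0.5, -2) − 0.04·(9, -11) = (0.14, -1.56)
Step 2: at (0.14, -1.56), ∇f = (6.12, -8.36) → (0.14, -1.56) − 0.04·(6.12, -8.36) = (-0.1048, -1.2256)
Step 3: at (-0.1048, -1.2256), ∇f = (4.1616, -6.3536) → (-0.1048, -1.2256) − 0.04·(4.1616, -6.3536) = (-0.271264, -0.971456)
y = -0.971456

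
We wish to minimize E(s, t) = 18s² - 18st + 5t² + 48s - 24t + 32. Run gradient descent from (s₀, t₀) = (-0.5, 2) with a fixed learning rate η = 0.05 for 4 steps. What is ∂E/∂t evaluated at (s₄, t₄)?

10.0487

∇E = (36s - 18t + 48, -18s + 10t - 24)
Step 1: at (-0.5, 2), ∇E = (-6, 5) → (-0.5, 2) − 0.05·(-6, 5) = (-0.2, 1.75)
Step 2: at (-0.2, 1.75), ∇E = (9.3, -2.9) → (-0.2, 1.75) − 0.05·(9.3, -2.9) = (-0.665, 1.895)
Step 3: at (-0.665, 1.895), ∇E = (-10.05, 6.92) → (-0.665, 1.895) − 0.05·(-10.05, 6.92) = (-0.1625, 1.549)
Step 4: at (-0.1625, 1.549), ∇E = (14.268, -5.585) → (-0.1625, 1.549) − 0.05·(14.268, -5.585) = (-0.8759, 1.82825)
∂E/∂t at (-0.8759, 1.82825) = 10.0487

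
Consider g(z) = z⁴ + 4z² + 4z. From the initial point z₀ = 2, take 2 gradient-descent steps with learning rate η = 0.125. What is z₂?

45.0625

g′(z) = 4z³ + 8z + 4
z₁ = 2 − 0.125·52 = -4.5
z₂ = -4.5 − 0.125·(-396.5) = 45.0625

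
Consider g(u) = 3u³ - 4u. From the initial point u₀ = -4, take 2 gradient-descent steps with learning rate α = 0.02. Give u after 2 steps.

-15.0432

g′(u) = 9u² - 4
Step 1: g′(-4) = 140; u₁ = -4 − 0.02·140 = -6.8
Step 2: g′(-6.8) = 412.16; u₂ = -6.8 − 0.02·412.16 = -15.0432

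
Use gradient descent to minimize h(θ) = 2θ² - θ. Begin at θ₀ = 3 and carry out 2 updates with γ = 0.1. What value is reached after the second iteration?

1.24

h′(θ) = 4θ - 1
θ₁ = 3 − 0.1·11 = 1.9
θ₂ = 1.9 − 0.1·6.6 = 1.24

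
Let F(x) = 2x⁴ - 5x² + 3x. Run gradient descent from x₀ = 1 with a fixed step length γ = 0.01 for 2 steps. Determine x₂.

0.98137608

F′(x) = 8x³ - 10x + 3
Step 1: F′(1) = 1; x₁ = 1 − 0.01·1 = 0.99
Step 2: F′(0.99) = 0.862392; x₂ = 0.99 − 0.01·0.862392 = 0.98137608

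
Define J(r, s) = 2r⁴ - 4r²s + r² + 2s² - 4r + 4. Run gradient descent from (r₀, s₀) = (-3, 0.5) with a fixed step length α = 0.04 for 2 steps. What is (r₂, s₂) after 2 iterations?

∇J = (8r³ - 8rs + 2r - 4, -4r² + 4s)
(r₁, s₁) = (-3, 0.5) − 0.04·(-214, -34) = (5.56, 1.86)
(r₂, s₂) = (5.56, 1.86) − 0.04·(1299.424128, -116.2144) = (-46.41696512, 6.508576)

(-46.41696512, 6.508576)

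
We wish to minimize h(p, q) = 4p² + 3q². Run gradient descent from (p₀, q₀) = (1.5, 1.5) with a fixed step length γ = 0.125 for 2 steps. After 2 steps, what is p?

0

∇h = (8p, 6q)
Step 1: at (1.5, 1.5), ∇h = (12, 9) → (1.5, 1.5) − 0.125·(12, 9) = (0, 0.375)
Step 2: at (0, 0.375), ∇h = (0, 2.25) → (0, 0.375) − 0.125·(0, 2.25) = (0, 0.09375)
p = 0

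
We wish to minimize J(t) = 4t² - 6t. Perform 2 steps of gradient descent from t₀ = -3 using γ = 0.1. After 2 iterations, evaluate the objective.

J′(t) = 8t - 6
Step 1: J′(-3) = -30; t₁ = -3 − 0.1·(-30) = 0
Step 2: J′(0) = -6; t₂ = 0 − 0.1·(-6) = 0.6
J(0.6) = -2.16

-2.16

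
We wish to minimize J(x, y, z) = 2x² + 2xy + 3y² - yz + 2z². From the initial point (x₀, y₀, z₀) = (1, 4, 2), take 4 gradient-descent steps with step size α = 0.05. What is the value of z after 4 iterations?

1.1657

∇J = (4x + 2y, 2x + 6y - z, -y + 4z)
(x₁, y₁, z₁) = (1, 4, 2) − 0.05·(12, 24, 4) = (0.4, 2.8, 1.8)
(x₂, y₂, z₂) = (0.4, 2.8, 1.8) − 0.05·(7.2, 15.8, 4.4) = (0.04, 2.01, 1.58)
(x₃, y₃, z₃) = (0.04, 2.01, 1.58) − 0.05·(4.18, 10.56, 4.31) = (-0.169, 1.482, 1.3645)
(x₄, y₄, z₄) = (-0.169, 1.482, 1.3645) − 0.05·(2.288, 7.1895, 3.976) = (-0.2834, 1.122525, 1.1657)
z = 1.1657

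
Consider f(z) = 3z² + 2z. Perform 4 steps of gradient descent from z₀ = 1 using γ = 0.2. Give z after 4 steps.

f′(z) = 6z + 2
z₁ = 1 − 0.2·8 = -0.6
z₂ = -0.6 − 0.2·(-1.6) = -0.28
z₃ = -0.28 − 0.2·0.32 = -0.344
z₄ = -0.344 − 0.2·(-0.064) = -0.3312

-0.3312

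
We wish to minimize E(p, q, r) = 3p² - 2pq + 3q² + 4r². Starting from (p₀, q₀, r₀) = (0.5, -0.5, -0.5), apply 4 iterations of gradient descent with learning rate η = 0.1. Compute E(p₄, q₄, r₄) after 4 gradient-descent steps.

0.00000768

∇E = (6p - 2q, -2p + 6q, 8r)
(p₁, q₁, r₁) = (0.5, -0.5, -0.5) − 0.1·(4, -4, -4) = (0.1, -0.1, -0.1)
(p₂, q₂, r₂) = (0.1, -0.1, -0.1) − 0.1·(0.8, -0.8, -0.8) = (0.02, -0.02, -0.02)
(p₃, q₃, r₃) = (0.02, -0.02, -0.02) − 0.1·(0.16, -0.16, -0.16) = (0.004, -0.004, -0.004)
(p₄, q₄, r₄) = (0.004, -0.004, -0.004) − 0.1·(0.032, -0.032, -0.032) = (0.0008, -0.0008, -0.0008)
E(0.0008, -0.0008, -0.0008) = 0.00000768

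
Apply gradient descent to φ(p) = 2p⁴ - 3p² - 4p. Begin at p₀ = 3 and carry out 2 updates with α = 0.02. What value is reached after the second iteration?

φ′(p) = 8p³ - 6p - 4
p₁ = 3 − 0.02·194 = -0.88
p₂ = -0.88 − 0.02·(-4.171776) = -0.79656448

-0.79656448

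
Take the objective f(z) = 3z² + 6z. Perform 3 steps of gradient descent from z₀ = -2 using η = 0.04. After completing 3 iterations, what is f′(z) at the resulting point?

-2.633856

f′(z) = 6z + 6
Step 1: f′(-2) = -6; z₁ = -2 − 0.04·(-6) = -1.76
Step 2: f′(-1.76) = -4.56; z₂ = -1.76 − 0.04·(-4.56) = -1.5776
Step 3: f′(-1.5776) = -3.4656; z₃ = -1.5776 − 0.04·(-3.4656) = -1.438976
f′(z) at (-1.438976) = -2.633856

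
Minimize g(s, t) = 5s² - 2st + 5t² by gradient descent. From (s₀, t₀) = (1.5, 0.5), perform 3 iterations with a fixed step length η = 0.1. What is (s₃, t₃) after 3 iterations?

(0.004, 0.012)

∇g = (10s - 2t, -2s + 10t)
Step 1: at (1.5, 0.5), ∇g = (14, 2) → (1.5, 0.5) − 0.1·(14, 2) = (0.1, 0.3)
Step 2: at (0.1, 0.3), ∇g = (0.4, 2.8) → (0.1, 0.3) − 0.1·(0.4, 2.8) = (0.06, 0.02)
Step 3: at (0.06, 0.02), ∇g = (0.56, 0.08) → (0.06, 0.02) − 0.1·(0.56, 0.08) = (0.004, 0.012)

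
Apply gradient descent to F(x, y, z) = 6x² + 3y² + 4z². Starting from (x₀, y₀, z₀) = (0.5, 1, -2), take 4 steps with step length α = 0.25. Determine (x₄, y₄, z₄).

(8, 0.0625, -2)

∇F = (12x, 6y, 8z)
(x₁, y₁, z₁) = (0.5, 1, -2) − 0.25·(6, 6, -16) = (-1, -0.5, 2)
(x₂, y₂, z₂) = (-1, -0.5, 2) − 0.25·(-12, -3, 16) = (2, 0.25, -2)
(x₃, y₃, z₃) = (2, 0.25, -2) − 0.25·(24, 1.5, -16) = (-4, -0.125, 2)
(x₄, y₄, z₄) = (-4, -0.125, 2) − 0.25·(-48, -0.75, 16) = (8, 0.0625, -2)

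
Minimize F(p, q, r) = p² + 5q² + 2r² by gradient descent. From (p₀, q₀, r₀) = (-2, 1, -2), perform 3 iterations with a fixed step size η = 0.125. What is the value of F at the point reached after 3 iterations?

∇F = (2p, 10q, 4r)
Step 1: at (-2, 1, -2), ∇F = (-4, 10, -8) → (-2, 1, -2) − 0.125·(-4, 10, -8) = (-1.5, -0.25, -1)
Step 2: at (-1.5, -0.25, -1), ∇F = (-3, -2.5, -4) → (-1.5, -0.25, -1) − 0.125·(-3, -2.5, -4) = (-1.125, 0.0625, -0.5)
Step 3: at (-1.125, 0.0625, -0.5), ∇F = (-2.25, 0.625, -2) → (-1.125, 0.0625, -0.5) − 0.125·(-2.25, 0.625, -2) = (-0.84375, -0.015625, -0.25)
F(-0.84375, -0.015625, -0.25) = 0.838134765625

0.838134765625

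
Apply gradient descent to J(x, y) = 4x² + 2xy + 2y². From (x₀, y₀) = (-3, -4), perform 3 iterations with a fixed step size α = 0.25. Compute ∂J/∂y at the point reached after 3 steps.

∇J = (8x + 2y, 2x + 4y)
Step 1: at (-3, -4), ∇J = (-32, -22) → (-3, -4) − 0.25·(-32, -22) = (5, 1.5)
Step 2: at (5, 1.5), ∇J = (43, 16) → (5, 1.5) − 0.25·(43, 16) = (-5.75, -2.5)
Step 3: at (-5.75, -2.5), ∇J = (-51, -21.5) → (-5.75, -2.5) − 0.25·(-51, -21.5) = (7, 2.875)
∂J/∂y at (7, 2.875) = 25.5

25.5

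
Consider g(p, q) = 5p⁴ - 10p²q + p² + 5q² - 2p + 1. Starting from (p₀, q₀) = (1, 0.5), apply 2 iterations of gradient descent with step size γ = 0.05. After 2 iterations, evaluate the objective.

∇g = (20p³ - 20pq + 2p - 2, -10p² + 10q)
(p₁, q₁) = (1, 0.5) − 0.05·(10, -5) = (0.5, 0.75)
(p₂, q₂) = (0.5, 0.75) − 0.05·(-6, 5) = (0.8, 0.5)
g(0.8, 0.5) = 0.138

0.138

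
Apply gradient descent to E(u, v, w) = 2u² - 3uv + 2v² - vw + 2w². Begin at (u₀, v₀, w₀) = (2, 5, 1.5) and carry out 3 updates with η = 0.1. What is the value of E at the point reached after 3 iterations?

∇E = (4u - 3v, -3u + 4v - w, -v + 4w)
(u₁, v₁, w₁) = (2, 5, 1.5) − 0.1·(-7, 12.5, 1) = (2.7, 3.75, 1.4)
(u₂, v₂, w₂) = (2.7, 3.75, 1.4) − 0.1·(-0.45, 5.5, 1.85) = (2.745, 3.2, 1.215)
(u₃, v₃, w₃) = (2.745, 3.2, 1.215) − 0.1·(1.38, 3.35, 1.66) = (2.607, 2.865, 1.049)
E(2.607, 2.865, 1.049) = 6.7976

6.7976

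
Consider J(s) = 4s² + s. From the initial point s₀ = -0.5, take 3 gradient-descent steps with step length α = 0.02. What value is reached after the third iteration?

-0.347264

J′(s) = 8s + 1
s₁ = -0.5 − 0.02·(-3) = -0.44
s₂ = -0.44 − 0.02·(-2.52) = -0.3896
s₃ = -0.3896 − 0.02·(-2.1168) = -0.347264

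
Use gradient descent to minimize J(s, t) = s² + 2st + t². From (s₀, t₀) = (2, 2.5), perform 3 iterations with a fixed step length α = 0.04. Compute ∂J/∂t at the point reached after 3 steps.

∇J = (2s + 2t, 2s + 2t)
(s₁, t₁) = (2, 2.5) − 0.04·(9, 9) = (1.64, 2.14)
(s₂, t₂) = (1.64, 2.14) − 0.04·(7.56, 7.56) = (1.3376, 1.8376)
(s₃, t₃) = (1.3376, 1.8376) − 0.04·(6.3504, 6.3504) = (1.083584, 1.583584)
∂J/∂t at (1.083584, 1.583584) = 5.334336

5.334336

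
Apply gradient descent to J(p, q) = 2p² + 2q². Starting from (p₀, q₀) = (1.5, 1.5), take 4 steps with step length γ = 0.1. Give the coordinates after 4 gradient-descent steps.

(0.1944, 0.1944)

∇J = (4p, 4q)
(p₁, q₁) = (1.5, 1.5) − 0.1·(6, 6) = (0.9, 0.9)
(p₂, q₂) = (0.9, 0.9) − 0.1·(3.6, 3.6) = (0.54, 0.54)
(p₃, q₃) = (0.54, 0.54) − 0.1·(2.16, 2.16) = (0.324, 0.324)
(p₄, q₄) = (0.324, 0.324) − 0.1·(1.296, 1.296) = (0.1944, 0.1944)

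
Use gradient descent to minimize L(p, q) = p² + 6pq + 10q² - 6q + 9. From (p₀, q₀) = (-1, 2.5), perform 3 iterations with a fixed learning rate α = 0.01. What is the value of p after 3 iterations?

∇L = (2p + 6q, 6p + 20q - 6)
(p₁, q₁) = (-1, 2.5) − 0.01·(13, 38) = (-1.13, 2.12)
(p₂, q₂) = (-1.13, 2.12) − 0.01·(10.46, 29.62) = (-1.2346, 1.8238)
(p₃, q₃) = (-1.2346, 1.8238) − 0.01·(8.4736, 23.0684) = (-1.319336, 1.593116)
p = -1.319336

-1.319336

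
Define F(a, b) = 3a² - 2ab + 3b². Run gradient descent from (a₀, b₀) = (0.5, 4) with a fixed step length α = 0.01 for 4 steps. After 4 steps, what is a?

∇F = (6a - 2b, -2a + 6b)
(a₁, b₁) = (0.5, 4) − 0.01·(-5, 23) = (0.55, 3.77)
(a₂, b₂) = (0.55, 3.77) − 0.01·(-4.24, 21.52) = (0.5924, 3.5548)
(a₃, b₃) = (0.5924, 3.5548) − 0.01·(-3.5552, 20.144) = (0.627952, 3.35336)
(a₄, b₄) = (0.627952, 3.35336) − 0.01·(-2.939008, 18.864256) = (0.65734208, 3.16471744)
a = 0.65734208

0.65734208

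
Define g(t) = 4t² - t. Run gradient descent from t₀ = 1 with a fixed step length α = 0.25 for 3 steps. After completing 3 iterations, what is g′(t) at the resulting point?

-7

g′(t) = 8t - 1
Step 1: g′(1) = 7; t₁ = 1 − 0.25·7 = -0.75
Step 2: g′(-0.75) = -7; t₂ = -0.75 − 0.25·(-7) = 1
Step 3: g′(1) = 7; t₃ = 1 − 0.25·7 = -0.75
g′(t) at (-0.75) = -7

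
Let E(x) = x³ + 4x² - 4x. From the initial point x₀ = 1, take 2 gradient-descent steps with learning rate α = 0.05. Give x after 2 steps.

0.526625

E′(x) = 3x² + 8x - 4
x₁ = 1 − 0.05·7 = 0.65
x₂ = 0.65 − 0.05·2.4675 = 0.526625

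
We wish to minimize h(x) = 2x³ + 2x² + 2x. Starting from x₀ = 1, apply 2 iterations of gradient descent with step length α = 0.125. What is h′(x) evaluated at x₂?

h′(x) = 6x² + 4x + 2
x₁ = 1 − 0.125·12 = -0.5
x₂ = -0.5 − 0.125·1.5 = -0.6875
h′(x) at (-0.6875) = 2.0859375

2.0859375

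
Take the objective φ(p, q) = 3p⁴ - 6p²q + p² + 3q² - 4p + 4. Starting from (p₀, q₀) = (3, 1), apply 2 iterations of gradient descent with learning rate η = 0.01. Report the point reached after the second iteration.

∇φ = (12p³ - 12pq + 2p - 4, -6p² + 6q)
(p₁, q₁) = (3, 1) − 0.01·(290, -48) = (0.1, 1.48)
(p₂, q₂) = (0.1, 1.48) − 0.01·(-5.564, 8.82) = (0.15564, 1.3918)

(0.15564, 1.3918)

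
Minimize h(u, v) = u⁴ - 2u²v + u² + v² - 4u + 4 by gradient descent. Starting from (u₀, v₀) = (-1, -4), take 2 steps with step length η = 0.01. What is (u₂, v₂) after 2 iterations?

∇h = (4u³ - 4uv + 2u - 4, -2u² + 2v)
(u₁, v₁) = (-1, -4) − 0.01·(-26, -10) = (-0.74, -3.9)
(u₂, v₂) = (-0.74, -3.9) − 0.01·(-18.644896, -8.8952) = (-0.55355104, -3.811048)

(-0.55355104, -3.811048)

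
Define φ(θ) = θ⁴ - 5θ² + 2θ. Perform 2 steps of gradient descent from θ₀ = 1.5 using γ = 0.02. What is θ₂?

1.48336408

φ′(θ) = 4θ³ - 10θ + 2
θ₁ = 1.5 − 0.02·0.5 = 1.49
θ₂ = 1.49 − 0.02·0.331796 = 1.48336408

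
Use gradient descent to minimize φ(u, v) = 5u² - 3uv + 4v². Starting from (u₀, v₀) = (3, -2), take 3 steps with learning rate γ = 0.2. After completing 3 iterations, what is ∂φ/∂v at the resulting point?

∇φ = (10u - 3v, -3u + 8v)
(u₁, v₁) = (3, -2) − 0.2·(36, -25) = (-4.2, 3)
(u₂, v₂) = (-4.2, 3) − 0.2·(-51, 36.6) = (6, -4.32)
(u₃, v₃) = (6, -4.32) − 0.2·(72.96, -52.56) = (-8.592, 6.192)
∂φ/∂v at (-8.592, 6.192) = 75.312

75.312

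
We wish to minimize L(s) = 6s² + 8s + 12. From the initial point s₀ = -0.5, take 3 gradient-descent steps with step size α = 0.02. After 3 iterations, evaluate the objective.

L′(s) = 12s + 8
Step 1: L′(-0.5) = 2; s₁ = -0.5 − 0.02·2 = -0.54
Step 2: L′(-0.54) = 1.52; s₂ = -0.54 − 0.02·1.52 = -0.5704
Step 3: L′(-0.5704) = 1.1552; s₃ = -0.5704 − 0.02·1.1552 = -0.593504
L(-0.593504) = 9.365449988096

9.365449988096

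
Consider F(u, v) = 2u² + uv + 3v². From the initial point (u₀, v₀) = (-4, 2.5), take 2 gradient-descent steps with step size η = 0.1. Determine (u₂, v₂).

(-1.73, 0.825)

∇F = (4u + v, u + 6v)
(u₁, v₁) = (-4, 2.5) − 0.1·(-13.5, 11) = (-2.65, 1.4)
(u₂, v₂) = (-2.65, 1.4) − 0.1·(-9.2, 5.75) = (-1.73, 0.825)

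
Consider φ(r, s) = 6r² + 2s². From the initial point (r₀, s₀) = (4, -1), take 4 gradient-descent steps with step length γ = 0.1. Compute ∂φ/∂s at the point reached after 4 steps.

-0.5184

∇φ = (12r, 4s)
(r₁, s₁) = (4, -1) − 0.1·(48, -4) = (-0.8, -0.6)
(r₂, s₂) = (-0.8, -0.6) − 0.1·(-9.6, -2.4) = (0.16, -0.36)
(r₃, s₃) = (0.16, -0.36) − 0.1·(1.92, -1.44) = (-0.032, -0.216)
(r₄, s₄) = (-0.032, -0.216) − 0.1·(-0.384, -0.864) = (0.0064, -0.1296)
∂φ/∂s at (0.0064, -0.1296) = -0.5184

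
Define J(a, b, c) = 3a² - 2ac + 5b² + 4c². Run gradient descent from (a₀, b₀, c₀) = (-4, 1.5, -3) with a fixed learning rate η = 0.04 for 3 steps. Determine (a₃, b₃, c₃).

∇J = (6a - 2c, 10b, -2a + 8c)
(a₁, b₁, c₁) = (-4, 1.5, -3) − 0.04·(-18, 15, -16) = (-3.28, 0.9, -2.36)
(a₂, b₂, c₂) = (-3.28, 0.9, -2.36) − 0.04·(-14.96, 9, -12.32) = (-2.6816, 0.54, -1.8672)
(a₃, b₃, c₃) = (-2.6816, 0.54, -1.8672) − 0.04·(-12.3552, 5.4, -9.5744) = (-2.187392, 0.324, -1.484224)

(-2.187392, 0.324, -1.484224)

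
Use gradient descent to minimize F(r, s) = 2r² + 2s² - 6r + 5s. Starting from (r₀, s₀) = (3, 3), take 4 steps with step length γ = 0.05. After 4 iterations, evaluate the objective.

∇F = (4r - 6, 4s + 5)
Step 1: at (3, 3), ∇F = (6, 17) → (3, 3) − 0.05·(6, 17) = (2.7, 2.15)
Step 2: at (2.7, 2.15), ∇F = (4.8, 13.6) → (2.7, 2.15) − 0.05·(4.8, 13.6) = (2.46, 1.47)
Step 3: at (2.46, 1.47), ∇F = (3.84, 10.88) → (2.46, 1.47) − 0.05·(3.84, 10.88) = (2.268, 0.926)
Step 4: at (2.268, 0.926), ∇F = (3.072, 8.704) → (2.268, 0.926) − 0.05·(3.072, 8.704) = (2.1144, 0.4908)
F(2.1144, 0.4908) = -0.809256

-0.809256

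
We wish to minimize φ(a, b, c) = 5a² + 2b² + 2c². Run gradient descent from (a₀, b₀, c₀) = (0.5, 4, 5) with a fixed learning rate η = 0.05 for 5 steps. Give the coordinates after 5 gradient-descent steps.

∇φ = (10a, 4b, 4c)
Step 1: at (0.5, 4, 5), ∇φ = (5, 16, 20) → (0.5, 4, 5) − 0.05·(5, 16, 20) = (0.25, 3.2, 4)
Step 2: at (0.25, 3.2, 4), ∇φ = (2.5, 12.8, 16) → (0.25, 3.2, 4) − 0.05·(2.5, 12.8, 16) = (0.125, 2.56, 3.2)
Step 3: at (0.125, 2.56, 3.2), ∇φ = (1.25, 10.24, 12.8) → (0.125, 2.56, 3.2) − 0.05·(1.25, 10.24, 12.8) = (0.0625, 2.048, 2.56)
Step 4: at (0.0625, 2.048, 2.56), ∇φ = (0.625, 8.192, 10.24) → (0.0625, 2.048, 2.56) − 0.05·(0.625, 8.192, 10.24) = (0.03125, 1.6384, 2.048)
Step 5: at (0.03125, 1.6384, 2.048), ∇φ = (0.3125, 6.5536, 8.192) → (0.03125, 1.6384, 2.048) − 0.05·(0.3125, 6.5536, 8.192) = (0.015625, 1.31072, 1.6384)

(0.015625, 1.31072, 1.6384)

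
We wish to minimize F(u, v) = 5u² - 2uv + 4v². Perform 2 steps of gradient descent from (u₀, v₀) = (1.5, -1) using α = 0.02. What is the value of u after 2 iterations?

0.8968

∇F = (10u - 2v, -2u + 8v)
(u₁, v₁) = (1.5, -1) − 0.02·(17, -11) = (1.16, -0.78)
(u₂, v₂) = (1.16, -0.78) − 0.02·(13.16, -8.56) = (0.8968, -0.6088)
u = 0.8968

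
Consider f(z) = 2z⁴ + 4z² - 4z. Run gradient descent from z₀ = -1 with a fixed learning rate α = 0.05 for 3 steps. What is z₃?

0.3168

f′(z) = 8z³ + 8z - 4
Step 1: f′(-1) = -20; z₁ = -1 − 0.05·(-20) = 0
Step 2: f′(0) = -4; z₂ = 0 − 0.05·(-4) = 0.2
Step 3: f′(0.2) = -2.336; z₃ = 0.2 − 0.05·(-2.336) = 0.3168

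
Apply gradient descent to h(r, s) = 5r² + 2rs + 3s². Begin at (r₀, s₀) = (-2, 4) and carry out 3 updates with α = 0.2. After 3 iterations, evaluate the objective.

1.365248

∇h = (10r + 2s, 2r + 6s)
Step 1: at (-2, 4), ∇h = (-12, 20) → (-2, 4) − 0.2·(-12, 20) = (0.4, 0)
Step 2: at (0.4, 0), ∇h = (4, 0.8) → (0.4, 0) − 0.2·(4, 0.8) = (-0.4, -0.16)
Step 3: at (-0.4, -0.16), ∇h = (-4.32, -1.76) → (-0.4, -0.16) − 0.2·(-4.32, -1.76) = (0.464, 0.192)
h(0.464, 0.192) = 1.365248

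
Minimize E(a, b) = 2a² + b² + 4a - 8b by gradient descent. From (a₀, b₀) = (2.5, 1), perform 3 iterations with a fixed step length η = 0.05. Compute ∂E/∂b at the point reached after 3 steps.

-4.374

∇E = (4a + 4, 2b - 8)
Step 1: at (2.5, 1), ∇E = (14, -6) → (2.5, 1) − 0.05·(14, -6) = (1.8, 1.3)
Step 2: at (1.8, 1.3), ∇E = (11.2, -5.4) → (1.8, 1.3) − 0.05·(11.2, -5.4) = (1.24, 1.57)
Step 3: at (1.24, 1.57), ∇E = (8.96, -4.86) → (1.24, 1.57) − 0.05·(8.96, -4.86) = (0.792, 1.813)
∂E/∂b at (0.792, 1.813) = -4.374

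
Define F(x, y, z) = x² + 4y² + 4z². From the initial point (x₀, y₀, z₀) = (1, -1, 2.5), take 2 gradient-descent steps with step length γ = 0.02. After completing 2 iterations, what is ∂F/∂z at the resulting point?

∇F = (2x, 8y, 8z)
(x₁, y₁, z₁) = (1, -1, 2.5) − 0.02·(2, -8, 20) = (0.96, -0.84, 2.1)
(x₂, y₂, z₂) = (0.96, -0.84, 2.1) − 0.02·(1.92, -6.72, 16.8) = (0.9216, -0.7056, 1.764)
∂F/∂z at (0.9216, -0.7056, 1.764) = 14.112

14.112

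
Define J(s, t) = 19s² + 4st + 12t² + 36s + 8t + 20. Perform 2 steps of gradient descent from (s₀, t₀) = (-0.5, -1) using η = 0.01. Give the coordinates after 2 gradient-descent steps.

(-0.7178, -0.678)

∇J = (38s + 4t + 36, 4s + 24t + 8)
Step 1: at (-0.5, -1), ∇J = (13, -18) → (-0.5, -1) − 0.01·(13, -18) = (-0.63, -0.82)
Step 2: at (-0.63, -0.82), ∇J = (8.78, -14.2) → (-0.63, -0.82) − 0.01·(8.78, -14.2) = (-0.7178, -0.678)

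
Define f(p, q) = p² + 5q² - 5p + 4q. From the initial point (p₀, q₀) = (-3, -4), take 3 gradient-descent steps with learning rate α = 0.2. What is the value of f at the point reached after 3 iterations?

59.161344

∇f = (2p - 5, 10q + 4)
(p₁, q₁) = (-3, -4) − 0.2·(-11, -36) = (-0.8, 3.2)
(p₂, q₂) = (-0.8, 3.2) − 0.2·(-6.6, 36) = (0.52, -4)
(p₃, q₃) = (0.52, -4) − 0.2·(-3.96, -36) = (1.312, 3.2)
f(1.312, 3.2) = 59.161344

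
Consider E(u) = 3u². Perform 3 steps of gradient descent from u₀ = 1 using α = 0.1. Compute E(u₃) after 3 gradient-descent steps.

E′(u) = 6u
u₁ = 1 − 0.1·6 = 0.4
u₂ = 0.4 − 0.1·2.4 = 0.16
u₃ = 0.16 − 0.1·0.96 = 0.064
E(0.064) = 0.012288

0.012288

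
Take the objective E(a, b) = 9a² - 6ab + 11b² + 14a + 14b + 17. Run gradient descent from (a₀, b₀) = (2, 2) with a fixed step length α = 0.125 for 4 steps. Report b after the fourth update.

12.5

∇E = (18a - 6b + 14, -6a + 22b + 14)
(a₁, b₁) = (2, 2) − 0.125·(38, 46) = (-2.75, -3.75)
(a₂, b₂) = (-2.75, -3.75) − 0.125·(-13, -52) = (-1.125, 2.75)
(a₃, b₃) = (-1.125, 2.75) − 0.125·(-22.75, 81.25) = (1.71875, -7.40625)
(a₄, b₄) = (1.71875, -7.40625) − 0.125·(89.375, -159.25) = (-9.453125, 12.5)
b = 12.5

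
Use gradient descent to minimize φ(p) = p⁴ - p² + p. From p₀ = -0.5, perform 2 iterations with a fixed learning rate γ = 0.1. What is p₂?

φ′(p) = 4p³ - 2p + 1
p₁ = -0.5 − 0.1·1.5 = -0.65
p₂ = -0.65 − 0.1·1.2015 = -0.77015

-0.77015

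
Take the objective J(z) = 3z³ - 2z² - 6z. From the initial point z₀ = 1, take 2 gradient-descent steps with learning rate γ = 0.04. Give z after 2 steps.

J′(z) = 9z² - 4z - 6
z₁ = 1 − 0.04·(-1) = 1.04
z₂ = 1.04 − 0.04·(-0.4256) = 1.057024

1.057024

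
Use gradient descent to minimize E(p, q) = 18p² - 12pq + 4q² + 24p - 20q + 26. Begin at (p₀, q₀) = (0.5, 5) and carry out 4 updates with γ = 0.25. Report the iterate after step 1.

∇E = (36p - 12q + 24, -12p + 8q - 20)
Step 1: at (0.5, 5), ∇E = (-18, 14) → (0.5, 5) − 0.25·(-18, 14) = (5, 1.5)

(5, 1.5)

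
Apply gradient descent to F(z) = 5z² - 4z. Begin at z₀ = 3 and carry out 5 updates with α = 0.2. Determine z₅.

-2.2

F′(z) = 10z - 4
z₁ = 3 − 0.2·26 = -2.2
z₂ = -2.2 − 0.2·(-26) = 3
z₃ = 3 − 0.2·26 = -2.2
z₄ = -2.2 − 0.2·(-26) = 3
z₅ = 3 − 0.2·26 = -2.2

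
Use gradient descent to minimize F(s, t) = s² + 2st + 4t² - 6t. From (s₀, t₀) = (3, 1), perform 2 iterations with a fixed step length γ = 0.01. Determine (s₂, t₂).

(2.8432, 0.848)

∇F = (2s + 2t, 2s + 8t - 6)
(s₁, t₁) = (3, 1) − 0.01·(8, 8) = (2.92, 0.92)
(s₂, t₂) = (2.92, 0.92) − 0.01·(7.68, 7.2) = (2.8432, 0.848)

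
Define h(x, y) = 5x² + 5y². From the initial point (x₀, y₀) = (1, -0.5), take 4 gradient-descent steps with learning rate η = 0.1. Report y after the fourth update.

∇h = (10x, 10y)
(x₁, y₁) = (1, -0.5) − 0.1·(10, -5) = (0, 0)
(x₂, y₂) = (0, 0) − 0.1·(0, 0) = (0, 0)
(x₃, y₃) = (0, 0) − 0.1·(0, 0) = (0, 0)
(x₄, y₄) = (0, 0) − 0.1·(0, 0) = (0, 0)
y = 0

0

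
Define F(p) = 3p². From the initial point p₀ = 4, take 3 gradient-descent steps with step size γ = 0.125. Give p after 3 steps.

0.0625

F′(p) = 6p
p₁ = 4 − 0.125·24 = 1
p₂ = 1 − 0.125·6 = 0.25
p₃ = 0.25 − 0.125·1.5 = 0.0625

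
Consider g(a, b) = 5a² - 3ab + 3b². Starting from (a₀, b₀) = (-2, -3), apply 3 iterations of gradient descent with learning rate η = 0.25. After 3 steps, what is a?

∇g = (10a - 3b, -3a + 6b)
Step 1: at (-2, -3), ∇g = (-11, -12) → (-2, -3) − 0.25·(-11, -12) = (0.75, 0)
Step 2: at (0.75, 0), ∇g = (7.5, -2.25) → (0.75, 0) − 0.25·(7.5, -2.25) = (-1.125, 0.5625)
Step 3: at (-1.125, 0.5625), ∇g = (-12.9375, 6.75) → (-1.125, 0.5625) − 0.25·(-12.9375, 6.75) = (2.109375, -1.125)
a = 2.109375

2.109375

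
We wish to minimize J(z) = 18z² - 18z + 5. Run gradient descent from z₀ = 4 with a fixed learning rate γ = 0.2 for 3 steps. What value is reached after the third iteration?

-833.648

J′(z) = 36z - 18
Step 1: J′(4) = 126; z₁ = 4 − 0.2·126 = -21.2
Step 2: J′(-21.2) = -781.2; z₂ = -21.2 − 0.2·(-781.2) = 135.04
Step 3: J′(135.04) = 4843.44; z₃ = 135.04 − 0.2·4843.44 = -833.648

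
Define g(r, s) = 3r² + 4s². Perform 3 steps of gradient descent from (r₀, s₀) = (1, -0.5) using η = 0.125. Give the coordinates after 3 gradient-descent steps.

(0.015625, 0)

∇g = (6r, 8s)
Step 1: at (1, -0.5), ∇g = (6, -4) → (1, -0.5) − 0.125·(6, -4) = (0.25, 0)
Step 2: at (0.25, 0), ∇g = (1.5, 0) → (0.25, 0) − 0.125·(1.5, 0) = (0.0625, 0)
Step 3: at (0.0625, 0), ∇g = (0.375, 0) → (0.0625, 0) − 0.125·(0.375, 0) = (0.015625, 0)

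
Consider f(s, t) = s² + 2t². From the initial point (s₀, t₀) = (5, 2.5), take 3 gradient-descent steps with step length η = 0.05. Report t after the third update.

∇f = (2s, 4t)
Step 1: at (5, 2.5), ∇f = (10, 10) → (5, 2.5) − 0.05·(10, 10) = (4.5, 2)
Step 2: at (4.5, 2), ∇f = (9, 8) → (4.5, 2) − 0.05·(9, 8) = (4.05, 1.6)
Step 3: at (4.05, 1.6), ∇f = (8.1, 6.4) → (4.05, 1.6) − 0.05·(8.1, 6.4) = (3.645, 1.28)
t = 1.28

1.28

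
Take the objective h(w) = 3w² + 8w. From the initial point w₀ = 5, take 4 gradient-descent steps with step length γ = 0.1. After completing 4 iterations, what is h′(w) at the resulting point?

h′(w) = 6w + 8
Step 1: h′(5) = 38; w₁ = 5 − 0.1·38 = 1.2
Step 2: h′(1.2) = 15.2; w₂ = 1.2 − 0.1·15.2 = -0.32
Step 3: h′(-0.32) = 6.08; w₃ = -0.32 − 0.1·6.08 = -0.928
Step 4: h′(-0.928) = 2.432; w₄ = -0.928 − 0.1·2.432 = -1.1712
h′(w) at (-1.1712) = 0.9728

0.9728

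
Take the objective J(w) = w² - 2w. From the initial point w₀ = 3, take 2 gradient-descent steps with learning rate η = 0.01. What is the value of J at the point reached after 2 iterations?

2.68947264

J′(w) = 2w - 2
w₁ = 3 − 0.01·4 = 2.96
w₂ = 2.96 − 0.01·3.92 = 2.9208
J(2.9208) = 2.68947264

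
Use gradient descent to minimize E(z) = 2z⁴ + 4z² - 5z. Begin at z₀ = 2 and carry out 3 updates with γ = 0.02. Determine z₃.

E′(z) = 8z³ + 8z - 5
z₁ = 2 − 0.02·75 = 0.5
z₂ = 0.5 − 0.02·0 = 0.5
z₃ = 0.5 − 0.02·0 = 0.5

0.5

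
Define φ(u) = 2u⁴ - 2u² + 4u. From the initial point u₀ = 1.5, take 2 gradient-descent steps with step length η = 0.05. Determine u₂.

φ′(u) = 8u³ - 4u + 4
Step 1: φ′(1.5) = 25; u₁ = 1.5 − 0.05·25 = 0.25
Step 2: φ′(0.25) = 3.125; u₂ = 0.25 − 0.05·3.125 = 0.09375

0.09375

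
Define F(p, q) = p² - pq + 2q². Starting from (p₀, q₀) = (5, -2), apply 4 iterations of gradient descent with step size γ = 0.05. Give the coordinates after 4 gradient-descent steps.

(3.08955625, -0.2216875)

∇F = (2p - q, -p + 4q)
Step 1: at (5, -2), ∇F = (12, -13) → (5, -2) − 0.05·(12, -13) = (4.4, -1.35)
Step 2: at (4.4, -1.35), ∇F = (10.15, -9.8) → (4.4, -1.35) − 0.05·(10.15, -9.8) = (3.8925, -0.86)
Step 3: at (3.8925, -0.86), ∇F = (8.645, -7.3325) → (3.8925, -0.86) − 0.05·(8.645, -7.3325) = (3.46025, -0.493375)
Step 4: at (3.46025, -0.493375), ∇F = (7.413875, -5.43375) → (3.46025, -0.493375) − 0.05·(7.413875, -5.43375) = (3.08955625, -0.2216875)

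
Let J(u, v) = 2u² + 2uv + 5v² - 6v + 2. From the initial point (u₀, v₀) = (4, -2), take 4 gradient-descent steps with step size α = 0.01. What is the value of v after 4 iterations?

-1.36761488

∇J = (4u + 2v, 2u + 10v - 6)
(u₁, v₁) = (4, -2) − 0.01·(12, -18) = (3.88, -1.82)
(u₂, v₂) = (3.88, -1.82) − 0.01·(11.88, -16.44) = (3.7612, -1.6556)
(u₃, v₃) = (3.7612, -1.6556) − 0.01·(11.7336, -15.0336) = (3.643864, -1.505264)
(u₄, v₄) = (3.643864, -1.505264) − 0.01·(11.564928, -13.764912) = (3.52821472, -1.36761488)
v = -1.36761488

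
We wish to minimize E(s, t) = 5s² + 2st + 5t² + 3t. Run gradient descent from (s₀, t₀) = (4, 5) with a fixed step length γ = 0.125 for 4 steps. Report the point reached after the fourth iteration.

∇E = (10s + 2t, 2s + 10t + 3)
Step 1: at (4, 5), ∇E = (50, 61) → (4, 5) − 0.125·(50, 61) = (-2.25, -2.625)
Step 2: at (-2.25, -2.625), ∇E = (-27.75, -27.75) → (-2.25, -2.625) − 0.125·(-27.75, -27.75) = (1.21875, 0.84375)
Step 3: at (1.21875, 0.84375), ∇E = (13.875, 13.875) → (1.21875, 0.84375) − 0.125·(13.875, 13.875) = (-0.515625, -0.890625)
Step 4: at (-0.515625, -0.890625), ∇E = (-6.9375, -6.9375) → (-0.515625, -0.890625) − 0.125·(-6.9375, -6.9375) = (0.3515625, -0.0234375)

(0.3515625, -0.0234375)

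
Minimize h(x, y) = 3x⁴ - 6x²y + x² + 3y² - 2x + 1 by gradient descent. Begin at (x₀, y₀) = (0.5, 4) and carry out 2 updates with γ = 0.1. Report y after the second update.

∇h = (12x³ - 12xy + 2x - 2, -6x² + 6y)
Step 1: at (0.5, 4), ∇h = (-23.5, 22.5) → (0.5, 4) − 0.1·(-23.5, 22.5) = (2.85, 1.75)
Step 2: at (2.85, 1.75), ∇h = (221.6395, -38.235) → (2.85, 1.75) − 0.1·(221.6395, -38.235) = (-19.31395, 5.5735)
y = 5.5735

5.5735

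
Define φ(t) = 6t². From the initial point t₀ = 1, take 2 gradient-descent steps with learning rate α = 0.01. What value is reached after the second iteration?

0.7744

φ′(t) = 12t
t₁ = 1 − 0.01·12 = 0.88
t₂ = 0.88 − 0.01·10.56 = 0.7744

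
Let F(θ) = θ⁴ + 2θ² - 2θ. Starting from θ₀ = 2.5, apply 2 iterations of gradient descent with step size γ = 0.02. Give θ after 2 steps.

F′(θ) = 4θ³ + 4θ - 2
θ₁ = 2.5 − 0.02·70.5 = 1.09
θ₂ = 1.09 − 0.02·7.540116 = 0.93919768

0.93919768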